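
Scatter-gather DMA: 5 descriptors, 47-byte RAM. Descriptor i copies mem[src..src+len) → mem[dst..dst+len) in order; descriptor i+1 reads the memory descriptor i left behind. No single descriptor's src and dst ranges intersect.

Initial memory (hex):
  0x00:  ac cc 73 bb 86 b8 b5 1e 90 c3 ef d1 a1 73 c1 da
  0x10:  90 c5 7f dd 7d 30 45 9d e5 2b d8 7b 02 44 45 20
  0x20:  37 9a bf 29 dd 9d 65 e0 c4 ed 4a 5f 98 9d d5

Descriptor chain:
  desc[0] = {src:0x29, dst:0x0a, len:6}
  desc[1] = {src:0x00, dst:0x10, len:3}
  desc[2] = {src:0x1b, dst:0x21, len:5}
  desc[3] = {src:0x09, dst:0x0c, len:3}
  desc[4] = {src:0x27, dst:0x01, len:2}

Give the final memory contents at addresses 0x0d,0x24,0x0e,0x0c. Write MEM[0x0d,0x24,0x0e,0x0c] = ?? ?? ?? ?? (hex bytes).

#0 dst[0x0a+6] := {0xed,0x4a,0x5f,0x98,0x9d,0xd5}
#1 dst[0x10+3] := {0xac,0xcc,0x73}
#2 dst[0x21+5] := {0x7b,0x02,0x44,0x45,0x20}
#3 dst[0x0c+3] := {0xc3,0xed,0x4a}
#4 dst[0x01+2] := {0xe0,0xc4}
query mem[0x0d]=0xed, mem[0x24]=0x45, mem[0x0e]=0x4a, mem[0x0c]=0xc3

MEM[0x0d,0x24,0x0e,0x0c] = ed 45 4a c3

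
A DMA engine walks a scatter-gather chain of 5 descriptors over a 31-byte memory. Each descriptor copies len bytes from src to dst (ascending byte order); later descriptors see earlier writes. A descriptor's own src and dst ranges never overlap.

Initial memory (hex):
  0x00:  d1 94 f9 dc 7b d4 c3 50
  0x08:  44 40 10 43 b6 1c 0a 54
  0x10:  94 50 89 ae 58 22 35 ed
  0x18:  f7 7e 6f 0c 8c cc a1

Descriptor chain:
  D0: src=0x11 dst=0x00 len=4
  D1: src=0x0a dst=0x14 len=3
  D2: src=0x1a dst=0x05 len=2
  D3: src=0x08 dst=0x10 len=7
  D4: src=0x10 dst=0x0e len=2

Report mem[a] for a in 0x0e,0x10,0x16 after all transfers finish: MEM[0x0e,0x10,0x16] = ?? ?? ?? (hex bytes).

MEM[0x0e,0x10,0x16] = 44 44 0a

#0 dst[0x00+4] := {0x50,0x89,0xae,0x58}
#1 dst[0x14+3] := {0x10,0x43,0xb6}
#2 dst[0x05+2] := {0x6f,0x0c}
#3 dst[0x10+7] := {0x44,0x40,0x10,0x43,0xb6,0x1c,0x0a}
#4 dst[0x0e+2] := {0x44,0x40}
query mem[0x0e]=0x44, mem[0x10]=0x44, mem[0x16]=0x0a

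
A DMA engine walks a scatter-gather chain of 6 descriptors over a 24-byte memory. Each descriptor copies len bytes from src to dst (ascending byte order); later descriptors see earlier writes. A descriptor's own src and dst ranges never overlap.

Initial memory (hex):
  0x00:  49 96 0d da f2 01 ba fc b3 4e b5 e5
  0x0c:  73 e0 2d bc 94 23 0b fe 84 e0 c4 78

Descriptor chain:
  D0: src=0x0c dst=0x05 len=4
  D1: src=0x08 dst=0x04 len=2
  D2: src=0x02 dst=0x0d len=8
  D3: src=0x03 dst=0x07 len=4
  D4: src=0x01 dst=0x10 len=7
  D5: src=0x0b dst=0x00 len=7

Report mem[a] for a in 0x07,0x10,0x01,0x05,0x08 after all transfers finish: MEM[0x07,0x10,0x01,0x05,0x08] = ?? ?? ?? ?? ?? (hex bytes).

#0 dst[0x05+4] := {0x73,0xe0,0x2d,0xbc}
#1 dst[0x04+2] := {0xbc,0x4e}
#2 dst[0x0d+8] := {0x0d,0xda,0xbc,0x4e,0xe0,0x2d,0xbc,0x4e}
#3 dst[0x07+4] := {0xda,0xbc,0x4e,0xe0}
#4 dst[0x10+7] := {0x96,0x0d,0xda,0xbc,0x4e,0xe0,0xda}
#5 dst[0x00+7] := {0xe5,0x73,0x0d,0xda,0xbc,0x96,0x0d}
query mem[0x07]=0xda, mem[0x10]=0x96, mem[0x01]=0x73, mem[0x05]=0x96, mem[0x08]=0xbc

MEM[0x07,0x10,0x01,0x05,0x08] = da 96 73 96 bc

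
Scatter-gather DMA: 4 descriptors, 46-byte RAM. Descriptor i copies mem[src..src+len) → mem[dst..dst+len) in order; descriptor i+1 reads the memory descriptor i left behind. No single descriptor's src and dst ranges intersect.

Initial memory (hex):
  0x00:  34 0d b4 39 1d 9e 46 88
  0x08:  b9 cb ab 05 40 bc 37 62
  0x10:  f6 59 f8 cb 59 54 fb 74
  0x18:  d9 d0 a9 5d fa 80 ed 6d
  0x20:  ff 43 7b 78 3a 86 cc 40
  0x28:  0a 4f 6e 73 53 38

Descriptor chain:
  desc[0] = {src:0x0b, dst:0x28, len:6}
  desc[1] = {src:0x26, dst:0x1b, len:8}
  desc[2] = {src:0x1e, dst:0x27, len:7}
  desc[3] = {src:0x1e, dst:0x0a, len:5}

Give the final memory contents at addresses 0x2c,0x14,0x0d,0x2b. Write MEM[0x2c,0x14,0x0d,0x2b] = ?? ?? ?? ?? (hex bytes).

[0] 0x0b->0x28 len=6 : 05 40 bc 37 62 f6
[1] 0x26->0x1b len=8 : cc 40 05 40 bc 37 62 f6
[2] 0x1e->0x27 len=7 : 40 bc 37 62 f6 78 3a
[3] 0x1e->0x0a len=5 : 40 bc 37 62 f6
query mem[0x2c]=0x78, mem[0x14]=0x59, mem[0x0d]=0x62, mem[0x2b]=0xf6

MEM[0x2c,0x14,0x0d,0x2b] = 78 59 62 f6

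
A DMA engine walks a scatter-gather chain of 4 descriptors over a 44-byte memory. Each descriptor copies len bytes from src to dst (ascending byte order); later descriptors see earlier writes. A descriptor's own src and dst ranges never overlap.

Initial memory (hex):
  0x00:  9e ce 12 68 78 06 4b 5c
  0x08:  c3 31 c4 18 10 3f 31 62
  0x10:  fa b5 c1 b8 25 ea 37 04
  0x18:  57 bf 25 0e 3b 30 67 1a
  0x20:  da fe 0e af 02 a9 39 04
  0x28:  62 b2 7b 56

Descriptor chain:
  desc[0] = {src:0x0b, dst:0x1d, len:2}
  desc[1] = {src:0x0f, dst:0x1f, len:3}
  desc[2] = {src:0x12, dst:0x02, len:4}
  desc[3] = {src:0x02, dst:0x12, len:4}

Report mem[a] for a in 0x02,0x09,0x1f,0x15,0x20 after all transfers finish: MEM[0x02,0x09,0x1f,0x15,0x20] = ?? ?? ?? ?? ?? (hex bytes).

MEM[0x02,0x09,0x1f,0x15,0x20] = c1 31 62 ea fa

[0] 0x0b->0x1d len=2 : 18 10
[1] 0x0f->0x1f len=3 : 62 fa b5
[2] 0x12->0x02 len=4 : c1 b8 25 ea
[3] 0x02->0x12 len=4 : c1 b8 25 ea
query mem[0x02]=0xc1, mem[0x09]=0x31, mem[0x1f]=0x62, mem[0x15]=0xea, mem[0x20]=0xfa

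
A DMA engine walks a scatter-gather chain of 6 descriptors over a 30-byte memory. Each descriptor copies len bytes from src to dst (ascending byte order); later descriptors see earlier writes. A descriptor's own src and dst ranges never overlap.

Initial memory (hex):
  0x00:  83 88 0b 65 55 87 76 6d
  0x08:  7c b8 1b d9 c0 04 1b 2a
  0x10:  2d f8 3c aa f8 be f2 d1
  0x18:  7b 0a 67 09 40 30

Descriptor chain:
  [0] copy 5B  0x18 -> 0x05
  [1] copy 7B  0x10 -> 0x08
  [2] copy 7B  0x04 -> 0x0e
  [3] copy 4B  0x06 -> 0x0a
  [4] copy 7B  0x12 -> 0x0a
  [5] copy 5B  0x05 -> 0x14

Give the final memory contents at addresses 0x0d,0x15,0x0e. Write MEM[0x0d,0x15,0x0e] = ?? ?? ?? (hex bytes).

MEM[0x0d,0x15,0x0e] = be 0a f2

#0 dst[0x05+5] := {0x7b,0x0a,0x67,0x09,0x40}
#1 dst[0x08+7] := {0x2d,0xf8,0x3c,0xaa,0xf8,0xbe,0xf2}
#2 dst[0x0e+7] := {0x55,0x7b,0x0a,0x67,0x2d,0xf8,0x3c}
#3 dst[0x0a+4] := {0x0a,0x67,0x2d,0xf8}
#4 dst[0x0a+7] := {0x2d,0xf8,0x3c,0xbe,0xf2,0xd1,0x7b}
#5 dst[0x14+5] := {0x7b,0x0a,0x67,0x2d,0xf8}
query mem[0x0d]=0xbe, mem[0x15]=0x0a, mem[0x0e]=0xf2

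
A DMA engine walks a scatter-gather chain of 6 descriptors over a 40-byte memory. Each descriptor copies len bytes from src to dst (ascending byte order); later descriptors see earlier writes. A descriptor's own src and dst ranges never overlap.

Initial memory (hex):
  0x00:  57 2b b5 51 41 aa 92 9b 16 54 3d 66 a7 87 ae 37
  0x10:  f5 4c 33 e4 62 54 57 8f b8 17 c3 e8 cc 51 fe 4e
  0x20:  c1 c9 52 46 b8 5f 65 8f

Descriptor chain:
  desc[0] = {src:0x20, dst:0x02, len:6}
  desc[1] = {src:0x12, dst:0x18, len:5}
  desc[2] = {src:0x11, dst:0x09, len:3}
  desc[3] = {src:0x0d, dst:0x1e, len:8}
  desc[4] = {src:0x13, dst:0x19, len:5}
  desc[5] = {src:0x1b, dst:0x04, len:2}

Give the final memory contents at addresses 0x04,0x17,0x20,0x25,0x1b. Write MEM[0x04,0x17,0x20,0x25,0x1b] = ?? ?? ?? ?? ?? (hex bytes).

[0] 0x20->0x02 len=6 : c1 c9 52 46 b8 5f
[1] 0x12->0x18 len=5 : 33 e4 62 54 57
[2] 0x11->0x09 len=3 : 4c 33 e4
[3] 0x0d->0x1e len=8 : 87 ae 37 f5 4c 33 e4 62
[4] 0x13->0x19 len=5 : e4 62 54 57 8f
[5] 0x1b->0x04 len=2 : 54 57
query mem[0x04]=0x54, mem[0x17]=0x8f, mem[0x20]=0x37, mem[0x25]=0x62, mem[0x1b]=0x54

MEM[0x04,0x17,0x20,0x25,0x1b] = 54 8f 37 62 54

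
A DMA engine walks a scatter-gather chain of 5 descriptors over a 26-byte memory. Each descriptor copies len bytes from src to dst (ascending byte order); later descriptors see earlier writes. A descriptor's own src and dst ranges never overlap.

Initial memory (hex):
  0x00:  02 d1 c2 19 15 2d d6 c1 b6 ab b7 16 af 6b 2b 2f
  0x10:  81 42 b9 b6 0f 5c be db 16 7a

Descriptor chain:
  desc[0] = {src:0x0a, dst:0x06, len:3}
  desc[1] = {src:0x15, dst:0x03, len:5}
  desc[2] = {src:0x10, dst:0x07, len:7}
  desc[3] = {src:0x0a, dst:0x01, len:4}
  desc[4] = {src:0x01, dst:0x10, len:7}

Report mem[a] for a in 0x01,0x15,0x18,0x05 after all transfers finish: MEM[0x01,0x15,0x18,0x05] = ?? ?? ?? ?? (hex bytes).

MEM[0x01,0x15,0x18,0x05] = b6 16 16 db

  after D0: wrote 3B at 0x06 = b716af
  after D1: wrote 5B at 0x03 = 5cbedb167a
  after D2: wrote 7B at 0x07 = 8142b9b60f5cbe
  after D3: wrote 4B at 0x01 = b60f5cbe
  after D4: wrote 7B at 0x10 = b60f5cbedb1681
query mem[0x01]=0xb6, mem[0x15]=0x16, mem[0x18]=0x16, mem[0x05]=0xdb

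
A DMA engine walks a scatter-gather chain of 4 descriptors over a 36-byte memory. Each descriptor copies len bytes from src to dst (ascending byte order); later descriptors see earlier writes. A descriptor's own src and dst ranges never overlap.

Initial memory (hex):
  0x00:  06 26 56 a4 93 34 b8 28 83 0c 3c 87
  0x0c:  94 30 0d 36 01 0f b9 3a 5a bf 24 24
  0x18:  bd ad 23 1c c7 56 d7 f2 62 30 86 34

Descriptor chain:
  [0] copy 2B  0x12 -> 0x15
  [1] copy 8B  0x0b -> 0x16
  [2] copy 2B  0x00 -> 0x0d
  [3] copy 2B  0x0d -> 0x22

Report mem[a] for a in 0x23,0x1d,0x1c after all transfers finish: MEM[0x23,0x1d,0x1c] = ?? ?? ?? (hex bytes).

#0 dst[0x15+2] := {0xb9,0x3a}
#1 dst[0x16+8] := {0x87,0x94,0x30,0x0d,0x36,0x01,0x0f,0xb9}
#2 dst[0x0d+2] := {0x06,0x26}
#3 dst[0x22+2] := {0x06,0x26}
query mem[0x23]=0x26, mem[0x1d]=0xb9, mem[0x1c]=0x0f

MEM[0x23,0x1d,0x1c] = 26 b9 0f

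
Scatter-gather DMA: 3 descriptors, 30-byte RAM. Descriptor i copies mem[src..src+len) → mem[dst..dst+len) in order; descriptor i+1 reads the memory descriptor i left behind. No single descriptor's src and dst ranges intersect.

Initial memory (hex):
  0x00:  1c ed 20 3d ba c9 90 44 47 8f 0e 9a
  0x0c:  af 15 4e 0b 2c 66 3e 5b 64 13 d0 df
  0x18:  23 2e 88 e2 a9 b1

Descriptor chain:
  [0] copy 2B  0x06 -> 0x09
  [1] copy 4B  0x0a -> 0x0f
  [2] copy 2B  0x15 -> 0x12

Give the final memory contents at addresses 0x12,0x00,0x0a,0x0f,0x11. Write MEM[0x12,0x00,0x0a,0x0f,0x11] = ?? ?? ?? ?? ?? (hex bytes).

MEM[0x12,0x00,0x0a,0x0f,0x11] = 13 1c 44 44 af

[0] 0x06->0x09 len=2 : 90 44
[1] 0x0a->0x0f len=4 : 44 9a af 15
[2] 0x15->0x12 len=2 : 13 d0
query mem[0x12]=0x13, mem[0x00]=0x1c, mem[0x0a]=0x44, mem[0x0f]=0x44, mem[0x11]=0xaf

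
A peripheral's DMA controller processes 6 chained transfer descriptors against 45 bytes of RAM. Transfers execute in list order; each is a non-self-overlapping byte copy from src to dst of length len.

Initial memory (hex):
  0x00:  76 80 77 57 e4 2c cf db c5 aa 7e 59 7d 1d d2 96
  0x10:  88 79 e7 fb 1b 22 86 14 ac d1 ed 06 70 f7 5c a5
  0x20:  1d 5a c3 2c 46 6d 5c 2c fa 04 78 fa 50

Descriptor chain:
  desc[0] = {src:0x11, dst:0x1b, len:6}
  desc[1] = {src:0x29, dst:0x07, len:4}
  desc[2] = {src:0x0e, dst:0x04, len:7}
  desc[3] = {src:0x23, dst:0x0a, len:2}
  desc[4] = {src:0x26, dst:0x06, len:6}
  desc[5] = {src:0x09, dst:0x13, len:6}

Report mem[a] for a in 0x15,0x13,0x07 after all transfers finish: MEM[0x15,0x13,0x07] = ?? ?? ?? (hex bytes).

[0] 0x11->0x1b len=6 : 79 e7 fb 1b 22 86
[1] 0x29->0x07 len=4 : 04 78 fa 50
[2] 0x0e->0x04 len=7 : d2 96 88 79 e7 fb 1b
[3] 0x23->0x0a len=2 : 2c 46
[4] 0x26->0x06 len=6 : 5c 2c fa 04 78 fa
[5] 0x09->0x13 len=6 : 04 78 fa 7d 1d d2
query mem[0x15]=0xfa, mem[0x13]=0x04, mem[0x07]=0x2c

MEM[0x15,0x13,0x07] = fa 04 2c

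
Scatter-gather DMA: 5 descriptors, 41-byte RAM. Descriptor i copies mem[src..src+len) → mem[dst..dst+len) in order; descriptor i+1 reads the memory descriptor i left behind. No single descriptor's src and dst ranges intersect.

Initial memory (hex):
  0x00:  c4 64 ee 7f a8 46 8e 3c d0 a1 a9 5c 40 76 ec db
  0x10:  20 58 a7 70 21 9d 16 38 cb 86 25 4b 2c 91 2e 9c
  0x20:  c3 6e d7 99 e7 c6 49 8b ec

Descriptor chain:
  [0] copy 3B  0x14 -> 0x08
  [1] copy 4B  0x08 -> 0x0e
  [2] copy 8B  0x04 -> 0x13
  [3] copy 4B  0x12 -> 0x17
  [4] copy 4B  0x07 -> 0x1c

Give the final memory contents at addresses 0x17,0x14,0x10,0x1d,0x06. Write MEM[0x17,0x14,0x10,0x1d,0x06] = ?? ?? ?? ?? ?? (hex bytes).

MEM[0x17,0x14,0x10,0x1d,0x06] = a7 46 16 21 8e

[0] 0x14->0x08 len=3 : 21 9d 16
[1] 0x08->0x0e len=4 : 21 9d 16 5c
[2] 0x04->0x13 len=8 : a8 46 8e 3c 21 9d 16 5c
[3] 0x12->0x17 len=4 : a7 a8 46 8e
[4] 0x07->0x1c len=4 : 3c 21 9d 16
query mem[0x17]=0xa7, mem[0x14]=0x46, mem[0x10]=0x16, mem[0x1d]=0x21, mem[0x06]=0x8e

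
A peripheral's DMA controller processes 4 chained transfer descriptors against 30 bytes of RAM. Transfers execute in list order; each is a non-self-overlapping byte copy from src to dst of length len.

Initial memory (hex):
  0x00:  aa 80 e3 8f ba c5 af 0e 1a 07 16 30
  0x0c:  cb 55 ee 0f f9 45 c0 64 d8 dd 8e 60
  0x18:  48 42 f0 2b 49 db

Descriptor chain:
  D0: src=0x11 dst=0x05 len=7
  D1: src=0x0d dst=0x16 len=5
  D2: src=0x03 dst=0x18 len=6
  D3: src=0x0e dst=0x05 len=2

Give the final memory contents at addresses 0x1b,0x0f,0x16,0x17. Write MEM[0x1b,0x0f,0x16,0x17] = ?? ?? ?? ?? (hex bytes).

MEM[0x1b,0x0f,0x16,0x17] = c0 0f 55 ee

D0: mem[0x05..0x0b] <- [45 c0 64 d8 dd 8e 60]
D1: mem[0x16..0x1a] <- [55 ee 0f f9 45]
D2: mem[0x18..0x1d] <- [8f ba 45 c0 64 d8]
D3: mem[0x05..0x06] <- [ee 0f]
query mem[0x1b]=0xc0, mem[0x0f]=0x0f, mem[0x16]=0x55, mem[0x17]=0xee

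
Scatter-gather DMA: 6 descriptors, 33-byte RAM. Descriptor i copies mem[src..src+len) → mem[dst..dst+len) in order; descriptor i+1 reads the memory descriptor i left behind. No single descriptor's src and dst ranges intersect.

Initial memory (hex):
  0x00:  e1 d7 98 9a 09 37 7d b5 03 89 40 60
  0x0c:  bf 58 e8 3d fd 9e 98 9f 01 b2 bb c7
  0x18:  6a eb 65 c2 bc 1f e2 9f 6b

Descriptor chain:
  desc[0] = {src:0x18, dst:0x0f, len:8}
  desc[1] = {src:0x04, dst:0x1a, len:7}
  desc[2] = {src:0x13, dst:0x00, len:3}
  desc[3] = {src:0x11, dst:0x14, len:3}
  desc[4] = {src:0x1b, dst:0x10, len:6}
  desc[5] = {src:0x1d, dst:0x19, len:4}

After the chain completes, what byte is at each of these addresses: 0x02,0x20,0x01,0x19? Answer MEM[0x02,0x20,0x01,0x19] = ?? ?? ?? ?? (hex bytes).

MEM[0x02,0x20,0x01,0x19] = e2 40 1f b5

D0: mem[0x0f..0x16] <- [6a eb 65 c2 bc 1f e2 9f]
D1: mem[0x1a..0x20] <- [09 37 7d b5 03 89 40]
D2: mem[0x00..0x02] <- [bc 1f e2]
D3: mem[0x14..0x16] <- [65 c2 bc]
D4: mem[0x10..0x15] <- [37 7d b5 03 89 40]
D5: mem[0x19..0x1c] <- [b5 03 89 40]
query mem[0x02]=0xe2, mem[0x20]=0x40, mem[0x01]=0x1f, mem[0x19]=0xb5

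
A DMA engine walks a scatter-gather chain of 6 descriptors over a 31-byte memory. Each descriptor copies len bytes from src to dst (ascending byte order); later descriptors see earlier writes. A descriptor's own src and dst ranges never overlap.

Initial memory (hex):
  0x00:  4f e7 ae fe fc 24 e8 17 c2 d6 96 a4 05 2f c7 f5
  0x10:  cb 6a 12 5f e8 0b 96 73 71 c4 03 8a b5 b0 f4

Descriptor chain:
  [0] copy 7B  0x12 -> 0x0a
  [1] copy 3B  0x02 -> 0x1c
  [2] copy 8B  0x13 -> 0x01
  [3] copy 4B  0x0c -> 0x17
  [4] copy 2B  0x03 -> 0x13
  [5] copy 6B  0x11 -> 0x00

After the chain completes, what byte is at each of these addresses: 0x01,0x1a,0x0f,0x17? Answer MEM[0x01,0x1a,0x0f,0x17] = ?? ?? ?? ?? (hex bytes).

  after D0: wrote 7B at 0x0a = 125fe80b967371
  after D1: wrote 3B at 0x1c = aefefc
  after D2: wrote 8B at 0x01 = 5fe80b967371c403
  after D3: wrote 4B at 0x17 = e80b9673
  after D4: wrote 2B at 0x13 = 0b96
  after D5: wrote 6B at 0x00 = 6a120b960b96
query mem[0x01]=0x12, mem[0x1a]=0x73, mem[0x0f]=0x73, mem[0x17]=0xe8

MEM[0x01,0x1a,0x0f,0x17] = 12 73 73 e8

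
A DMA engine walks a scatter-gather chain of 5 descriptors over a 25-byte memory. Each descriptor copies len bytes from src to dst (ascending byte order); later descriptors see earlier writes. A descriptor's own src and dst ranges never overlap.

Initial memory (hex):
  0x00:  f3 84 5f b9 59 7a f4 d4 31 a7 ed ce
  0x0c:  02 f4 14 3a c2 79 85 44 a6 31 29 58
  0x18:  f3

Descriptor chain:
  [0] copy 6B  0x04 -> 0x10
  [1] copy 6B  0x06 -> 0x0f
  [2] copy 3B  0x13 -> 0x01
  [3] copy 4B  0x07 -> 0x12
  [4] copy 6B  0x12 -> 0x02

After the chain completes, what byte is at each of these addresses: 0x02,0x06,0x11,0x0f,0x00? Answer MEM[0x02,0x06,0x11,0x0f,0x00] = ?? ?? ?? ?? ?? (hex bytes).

  after D0: wrote 6B at 0x10 = 597af4d431a7
  after D1: wrote 6B at 0x0f = f4d431a7edce
  after D2: wrote 3B at 0x01 = edcea7
  after D3: wrote 4B at 0x12 = d431a7ed
  after D4: wrote 6B at 0x02 = d431a7ed2958
query mem[0x02]=0xd4, mem[0x06]=0x29, mem[0x11]=0x31, mem[0x0f]=0xf4, mem[0x00]=0xf3

MEM[0x02,0x06,0x11,0x0f,0x00] = d4 29 31 f4 f3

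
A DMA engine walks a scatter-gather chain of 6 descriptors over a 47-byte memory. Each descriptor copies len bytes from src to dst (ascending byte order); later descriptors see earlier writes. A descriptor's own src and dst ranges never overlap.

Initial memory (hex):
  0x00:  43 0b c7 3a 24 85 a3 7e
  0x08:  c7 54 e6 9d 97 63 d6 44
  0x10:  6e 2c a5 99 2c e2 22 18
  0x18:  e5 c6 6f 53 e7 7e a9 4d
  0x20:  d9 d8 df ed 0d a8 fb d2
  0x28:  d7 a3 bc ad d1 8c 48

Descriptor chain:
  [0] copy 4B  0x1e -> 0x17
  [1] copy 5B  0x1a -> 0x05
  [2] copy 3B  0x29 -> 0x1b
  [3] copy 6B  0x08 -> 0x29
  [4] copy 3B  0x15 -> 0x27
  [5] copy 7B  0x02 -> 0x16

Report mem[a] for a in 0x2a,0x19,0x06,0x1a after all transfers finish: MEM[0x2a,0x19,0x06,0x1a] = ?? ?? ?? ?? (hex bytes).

[0] 0x1e->0x17 len=4 : a9 4d d9 d8
[1] 0x1a->0x05 len=5 : d8 53 e7 7e a9
[2] 0x29->0x1b len=3 : a3 bc ad
[3] 0x08->0x29 len=6 : 7e a9 e6 9d 97 63
[4] 0x15->0x27 len=3 : e2 22 a9
[5] 0x02->0x16 len=7 : c7 3a 24 d8 53 e7 7e
query mem[0x2a]=0xa9, mem[0x19]=0xd8, mem[0x06]=0x53, mem[0x1a]=0x53

MEM[0x2a,0x19,0x06,0x1a] = a9 d8 53 53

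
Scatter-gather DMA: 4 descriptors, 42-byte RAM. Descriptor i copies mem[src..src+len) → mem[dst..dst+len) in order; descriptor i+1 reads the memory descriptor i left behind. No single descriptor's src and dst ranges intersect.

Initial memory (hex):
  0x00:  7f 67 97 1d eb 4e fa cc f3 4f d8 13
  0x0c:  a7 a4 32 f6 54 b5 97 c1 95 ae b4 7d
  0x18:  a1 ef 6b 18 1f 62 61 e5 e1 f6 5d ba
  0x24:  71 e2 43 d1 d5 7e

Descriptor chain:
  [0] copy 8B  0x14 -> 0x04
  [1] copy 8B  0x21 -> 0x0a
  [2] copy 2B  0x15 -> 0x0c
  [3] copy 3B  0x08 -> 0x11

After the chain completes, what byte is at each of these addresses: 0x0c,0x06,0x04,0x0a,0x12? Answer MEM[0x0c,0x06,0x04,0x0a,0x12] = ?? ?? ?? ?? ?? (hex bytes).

D0: mem[0x04..0x0b] <- [95 ae b4 7d a1 ef 6b 18]
D1: mem[0x0a..0x11] <- [f6 5d ba 71 e2 43 d1 d5]
D2: mem[0x0c..0x0d] <- [ae b4]
D3: mem[0x11..0x13] <- [a1 ef f6]
query mem[0x0c]=0xae, mem[0x06]=0xb4, mem[0x04]=0x95, mem[0x0a]=0xf6, mem[0x12]=0xef

MEM[0x0c,0x06,0x04,0x0a,0x12] = ae b4 95 f6 ef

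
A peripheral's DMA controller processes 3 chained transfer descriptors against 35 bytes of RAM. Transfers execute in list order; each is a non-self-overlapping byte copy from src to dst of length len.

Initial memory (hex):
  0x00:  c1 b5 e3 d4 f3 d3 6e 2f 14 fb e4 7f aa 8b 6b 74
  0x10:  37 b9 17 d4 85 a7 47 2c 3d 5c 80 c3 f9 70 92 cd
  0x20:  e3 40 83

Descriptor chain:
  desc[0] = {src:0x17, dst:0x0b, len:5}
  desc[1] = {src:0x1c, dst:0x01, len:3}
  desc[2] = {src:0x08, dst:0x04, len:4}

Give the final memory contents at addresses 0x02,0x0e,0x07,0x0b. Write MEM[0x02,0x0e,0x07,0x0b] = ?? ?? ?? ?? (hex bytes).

MEM[0x02,0x0e,0x07,0x0b] = 70 80 2c 2c

  after D0: wrote 5B at 0x0b = 2c3d5c80c3
  after D1: wrote 3B at 0x01 = f97092
  after D2: wrote 4B at 0x04 = 14fbe42c
query mem[0x02]=0x70, mem[0x0e]=0x80, mem[0x07]=0x2c, mem[0x0b]=0x2c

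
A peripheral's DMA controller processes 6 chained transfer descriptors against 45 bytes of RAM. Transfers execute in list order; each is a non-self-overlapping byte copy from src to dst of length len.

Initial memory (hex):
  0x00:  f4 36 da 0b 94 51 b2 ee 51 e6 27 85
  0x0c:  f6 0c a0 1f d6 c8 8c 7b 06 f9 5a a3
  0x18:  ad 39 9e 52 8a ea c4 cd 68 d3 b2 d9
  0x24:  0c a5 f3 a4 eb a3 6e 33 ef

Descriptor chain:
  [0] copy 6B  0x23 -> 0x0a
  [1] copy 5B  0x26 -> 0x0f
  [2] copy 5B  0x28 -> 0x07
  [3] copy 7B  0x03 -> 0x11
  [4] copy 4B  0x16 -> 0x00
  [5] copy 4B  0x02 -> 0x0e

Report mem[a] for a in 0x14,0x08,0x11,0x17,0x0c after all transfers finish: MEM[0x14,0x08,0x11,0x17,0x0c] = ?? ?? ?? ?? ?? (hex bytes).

D0: mem[0x0a..0x0f] <- [d9 0c a5 f3 a4 eb]
D1: mem[0x0f..0x13] <- [f3 a4 eb a3 6e]
D2: mem[0x07..0x0b] <- [eb a3 6e 33 ef]
D3: mem[0x11..0x17] <- [0b 94 51 b2 eb a3 6e]
D4: mem[0x00..0x03] <- [a3 6e ad 39]
D5: mem[0x0e..0x11] <- [ad 39 94 51]
query mem[0x14]=0xb2, mem[0x08]=0xa3, mem[0x11]=0x51, mem[0x17]=0x6e, mem[0x0c]=0xa5

MEM[0x14,0x08,0x11,0x17,0x0c] = b2 a3 51 6e a5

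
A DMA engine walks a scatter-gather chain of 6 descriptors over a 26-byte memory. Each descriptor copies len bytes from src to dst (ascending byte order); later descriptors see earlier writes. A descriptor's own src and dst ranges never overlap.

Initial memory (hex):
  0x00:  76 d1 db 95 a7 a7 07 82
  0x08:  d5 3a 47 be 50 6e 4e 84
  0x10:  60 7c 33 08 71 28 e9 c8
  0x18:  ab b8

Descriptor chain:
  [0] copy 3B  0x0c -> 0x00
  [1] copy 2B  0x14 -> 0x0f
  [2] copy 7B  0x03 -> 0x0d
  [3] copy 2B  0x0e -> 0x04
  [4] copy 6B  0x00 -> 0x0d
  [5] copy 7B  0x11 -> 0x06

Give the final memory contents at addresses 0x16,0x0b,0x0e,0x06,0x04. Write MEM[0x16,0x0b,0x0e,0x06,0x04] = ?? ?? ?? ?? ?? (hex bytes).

MEM[0x16,0x0b,0x0e,0x06,0x04] = e9 e9 6e a7 a7

  after D0: wrote 3B at 0x00 = 506e4e
  after D1: wrote 2B at 0x0f = 7128
  after D2: wrote 7B at 0x0d = 95a7a70782d53a
  after D3: wrote 2B at 0x04 = a7a7
  after D4: wrote 6B at 0x0d = 506e4e95a7a7
  after D5: wrote 7B at 0x06 = a7a73a7128e9c8
query mem[0x16]=0xe9, mem[0x0b]=0xe9, mem[0x0e]=0x6e, mem[0x06]=0xa7, mem[0x04]=0xa7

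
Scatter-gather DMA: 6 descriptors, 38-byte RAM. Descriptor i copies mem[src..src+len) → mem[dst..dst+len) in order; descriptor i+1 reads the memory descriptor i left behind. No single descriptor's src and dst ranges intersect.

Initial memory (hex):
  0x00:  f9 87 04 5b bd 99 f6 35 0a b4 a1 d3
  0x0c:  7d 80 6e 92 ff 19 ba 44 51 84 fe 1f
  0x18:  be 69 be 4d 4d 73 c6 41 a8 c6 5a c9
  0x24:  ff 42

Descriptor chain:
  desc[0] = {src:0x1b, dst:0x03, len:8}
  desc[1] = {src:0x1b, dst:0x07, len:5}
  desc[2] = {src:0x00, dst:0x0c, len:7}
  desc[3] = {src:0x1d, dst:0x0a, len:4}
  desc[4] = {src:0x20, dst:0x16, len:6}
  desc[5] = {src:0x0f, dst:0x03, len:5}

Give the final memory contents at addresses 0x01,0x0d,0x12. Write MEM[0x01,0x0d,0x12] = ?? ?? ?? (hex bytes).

  after D0: wrote 8B at 0x03 = 4d4d73c641a8c65a
  after D1: wrote 5B at 0x07 = 4d4d73c641
  after D2: wrote 7B at 0x0c = f987044d4d73c6
  after D3: wrote 4B at 0x0a = 73c641a8
  after D4: wrote 6B at 0x16 = a8c65ac9ff42
  after D5: wrote 5B at 0x03 = 4d4d73c644
query mem[0x01]=0x87, mem[0x0d]=0xa8, mem[0x12]=0xc6

MEM[0x01,0x0d,0x12] = 87 a8 c6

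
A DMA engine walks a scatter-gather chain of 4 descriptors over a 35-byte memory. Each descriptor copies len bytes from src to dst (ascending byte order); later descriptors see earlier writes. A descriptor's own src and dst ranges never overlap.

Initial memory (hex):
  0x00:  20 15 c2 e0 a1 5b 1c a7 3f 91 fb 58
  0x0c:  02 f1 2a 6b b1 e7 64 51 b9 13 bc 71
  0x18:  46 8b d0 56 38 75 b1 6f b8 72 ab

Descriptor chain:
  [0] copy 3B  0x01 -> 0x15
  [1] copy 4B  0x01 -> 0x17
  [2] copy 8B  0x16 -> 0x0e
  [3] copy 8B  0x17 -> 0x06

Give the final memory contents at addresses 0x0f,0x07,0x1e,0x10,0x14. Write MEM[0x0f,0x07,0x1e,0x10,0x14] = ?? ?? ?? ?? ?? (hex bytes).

MEM[0x0f,0x07,0x1e,0x10,0x14] = 15 c2 b1 c2 38

  after D0: wrote 3B at 0x15 = 15c2e0
  after D1: wrote 4B at 0x17 = 15c2e0a1
  after D2: wrote 8B at 0x0e = c215c2e0a1563875
  after D3: wrote 8B at 0x06 = 15c2e0a1563875b1
query mem[0x0f]=0x15, mem[0x07]=0xc2, mem[0x1e]=0xb1, mem[0x10]=0xc2, mem[0x14]=0x38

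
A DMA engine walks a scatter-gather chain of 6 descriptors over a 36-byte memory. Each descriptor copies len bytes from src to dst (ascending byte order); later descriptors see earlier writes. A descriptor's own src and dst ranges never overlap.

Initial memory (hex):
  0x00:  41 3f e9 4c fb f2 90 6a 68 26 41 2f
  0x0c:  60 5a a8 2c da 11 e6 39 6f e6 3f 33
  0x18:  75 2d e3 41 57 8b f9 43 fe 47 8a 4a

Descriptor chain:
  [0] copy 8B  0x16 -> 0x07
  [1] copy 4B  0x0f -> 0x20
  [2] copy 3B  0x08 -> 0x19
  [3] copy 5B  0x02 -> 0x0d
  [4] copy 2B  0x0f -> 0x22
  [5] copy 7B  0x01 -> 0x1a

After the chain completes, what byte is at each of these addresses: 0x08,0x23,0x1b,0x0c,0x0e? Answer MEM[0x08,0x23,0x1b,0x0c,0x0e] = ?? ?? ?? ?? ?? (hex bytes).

D0: mem[0x07..0x0e] <- [3f 33 75 2d e3 41 57 8b]
D1: mem[0x20..0x23] <- [2c da 11 e6]
D2: mem[0x19..0x1b] <- [33 75 2d]
D3: mem[0x0d..0x11] <- [e9 4c fb f2 90]
D4: mem[0x22..0x23] <- [fb f2]
D5: mem[0x1a..0x20] <- [3f e9 4c fb f2 90 3f]
query mem[0x08]=0x33, mem[0x23]=0xf2, mem[0x1b]=0xe9, mem[0x0c]=0x41, mem[0x0e]=0x4c

MEM[0x08,0x23,0x1b,0x0c,0x0e] = 33 f2 e9 41 4c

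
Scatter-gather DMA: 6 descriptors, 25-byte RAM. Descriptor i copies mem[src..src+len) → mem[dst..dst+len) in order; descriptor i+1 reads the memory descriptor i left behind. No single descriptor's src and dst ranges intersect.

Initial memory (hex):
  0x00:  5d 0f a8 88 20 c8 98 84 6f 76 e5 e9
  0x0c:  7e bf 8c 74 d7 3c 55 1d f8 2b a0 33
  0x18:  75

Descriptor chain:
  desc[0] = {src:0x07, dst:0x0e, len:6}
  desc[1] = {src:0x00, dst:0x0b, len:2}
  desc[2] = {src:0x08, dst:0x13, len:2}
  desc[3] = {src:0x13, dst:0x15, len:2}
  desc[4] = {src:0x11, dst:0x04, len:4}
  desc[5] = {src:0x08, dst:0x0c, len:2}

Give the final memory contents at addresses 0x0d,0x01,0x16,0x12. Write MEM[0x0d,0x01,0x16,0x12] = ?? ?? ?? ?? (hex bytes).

MEM[0x0d,0x01,0x16,0x12] = 76 0f 76 e9

[0] 0x07->0x0e len=6 : 84 6f 76 e5 e9 7e
[1] 0x00->0x0b len=2 : 5d 0f
[2] 0x08->0x13 len=2 : 6f 76
[3] 0x13->0x15 len=2 : 6f 76
[4] 0x11->0x04 len=4 : e5 e9 6f 76
[5] 0x08->0x0c len=2 : 6f 76
query mem[0x0d]=0x76, mem[0x01]=0x0f, mem[0x16]=0x76, mem[0x12]=0xe9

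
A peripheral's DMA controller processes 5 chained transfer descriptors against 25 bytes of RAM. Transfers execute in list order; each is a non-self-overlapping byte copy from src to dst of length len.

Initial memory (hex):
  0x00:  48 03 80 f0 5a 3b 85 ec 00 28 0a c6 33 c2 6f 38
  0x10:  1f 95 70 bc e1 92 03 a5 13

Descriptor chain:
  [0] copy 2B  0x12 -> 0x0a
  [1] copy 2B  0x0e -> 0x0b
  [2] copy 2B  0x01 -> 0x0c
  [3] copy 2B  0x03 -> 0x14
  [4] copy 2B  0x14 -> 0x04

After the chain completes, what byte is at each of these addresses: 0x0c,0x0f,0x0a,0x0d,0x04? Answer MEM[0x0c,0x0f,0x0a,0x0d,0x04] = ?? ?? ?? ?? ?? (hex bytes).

#0 dst[0x0a+2] := {0x70,0xbc}
#1 dst[0x0b+2] := {0x6f,0x38}
#2 dst[0x0c+2] := {0x03,0x80}
#3 dst[0x14+2] := {0xf0,0x5a}
#4 dst[0x04+2] := {0xf0,0x5a}
query mem[0x0c]=0x03, mem[0x0f]=0x38, mem[0x0a]=0x70, mem[0x0d]=0x80, mem[0x04]=0xf0

MEM[0x0c,0x0f,0x0a,0x0d,0x04] = 03 38 70 80 f0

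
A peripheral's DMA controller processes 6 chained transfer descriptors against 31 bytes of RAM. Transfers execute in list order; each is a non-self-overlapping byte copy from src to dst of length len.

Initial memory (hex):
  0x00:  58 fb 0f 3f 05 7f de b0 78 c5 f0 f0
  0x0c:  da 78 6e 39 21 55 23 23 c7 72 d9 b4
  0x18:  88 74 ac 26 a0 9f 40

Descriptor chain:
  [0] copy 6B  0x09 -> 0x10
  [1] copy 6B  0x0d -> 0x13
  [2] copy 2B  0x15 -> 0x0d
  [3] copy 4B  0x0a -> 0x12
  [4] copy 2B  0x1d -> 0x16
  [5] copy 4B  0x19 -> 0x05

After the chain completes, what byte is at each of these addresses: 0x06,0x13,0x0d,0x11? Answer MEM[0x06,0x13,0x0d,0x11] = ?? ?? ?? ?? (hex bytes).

MEM[0x06,0x13,0x0d,0x11] = ac f0 39 f0

[0] 0x09->0x10 len=6 : c5 f0 f0 da 78 6e
[1] 0x0d->0x13 len=6 : 78 6e 39 c5 f0 f0
[2] 0x15->0x0d len=2 : 39 c5
[3] 0x0a->0x12 len=4 : f0 f0 da 39
[4] 0x1d->0x16 len=2 : 9f 40
[5] 0x19->0x05 len=4 : 74 ac 26 a0
query mem[0x06]=0xac, mem[0x13]=0xf0, mem[0x0d]=0x39, mem[0x11]=0xf0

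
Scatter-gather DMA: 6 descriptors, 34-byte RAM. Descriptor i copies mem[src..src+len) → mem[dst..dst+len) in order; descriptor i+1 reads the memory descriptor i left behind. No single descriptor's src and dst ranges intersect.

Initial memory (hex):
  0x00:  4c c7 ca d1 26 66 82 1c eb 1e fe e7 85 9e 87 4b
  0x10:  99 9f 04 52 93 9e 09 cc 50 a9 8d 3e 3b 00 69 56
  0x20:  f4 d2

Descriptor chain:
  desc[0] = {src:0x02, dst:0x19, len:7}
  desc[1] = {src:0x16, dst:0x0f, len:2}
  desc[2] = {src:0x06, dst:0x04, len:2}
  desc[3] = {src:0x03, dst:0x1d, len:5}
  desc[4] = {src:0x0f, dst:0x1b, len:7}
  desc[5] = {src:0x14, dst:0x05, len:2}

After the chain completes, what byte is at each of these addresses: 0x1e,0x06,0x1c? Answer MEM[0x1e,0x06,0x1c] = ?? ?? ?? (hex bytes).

#0 dst[0x19+7] := {0xca,0xd1,0x26,0x66,0x82,0x1c,0xeb}
#1 dst[0x0f+2] := {0x09,0xcc}
#2 dst[0x04+2] := {0x82,0x1c}
#3 dst[0x1d+5] := {0xd1,0x82,0x1c,0x82,0x1c}
#4 dst[0x1b+7] := {0x09,0xcc,0x9f,0x04,0x52,0x93,0x9e}
#5 dst[0x05+2] := {0x93,0x9e}
query mem[0x1e]=0x04, mem[0x06]=0x9e, mem[0x1c]=0xcc

MEM[0x1e,0x06,0x1c] = 04 9e cc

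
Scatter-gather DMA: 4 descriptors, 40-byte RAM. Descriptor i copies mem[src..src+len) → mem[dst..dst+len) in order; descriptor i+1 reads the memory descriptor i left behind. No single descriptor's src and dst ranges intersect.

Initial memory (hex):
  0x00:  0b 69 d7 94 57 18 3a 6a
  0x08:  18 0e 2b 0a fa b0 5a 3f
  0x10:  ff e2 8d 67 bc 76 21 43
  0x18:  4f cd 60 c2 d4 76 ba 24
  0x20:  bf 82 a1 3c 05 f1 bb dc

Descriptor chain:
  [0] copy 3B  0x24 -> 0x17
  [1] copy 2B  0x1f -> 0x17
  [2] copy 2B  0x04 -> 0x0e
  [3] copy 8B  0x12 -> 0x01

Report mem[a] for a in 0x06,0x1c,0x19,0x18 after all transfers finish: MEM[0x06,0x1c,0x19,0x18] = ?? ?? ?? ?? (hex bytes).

[0] 0x24->0x17 len=3 : 05 f1 bb
[1] 0x1f->0x17 len=2 : 24 bf
[2] 0x04->0x0e len=2 : 57 18
[3] 0x12->0x01 len=8 : 8d 67 bc 76 21 24 bf bb
query mem[0x06]=0x24, mem[0x1c]=0xd4, mem[0x19]=0xbb, mem[0x18]=0xbf

MEM[0x06,0x1c,0x19,0x18] = 24 d4 bb bf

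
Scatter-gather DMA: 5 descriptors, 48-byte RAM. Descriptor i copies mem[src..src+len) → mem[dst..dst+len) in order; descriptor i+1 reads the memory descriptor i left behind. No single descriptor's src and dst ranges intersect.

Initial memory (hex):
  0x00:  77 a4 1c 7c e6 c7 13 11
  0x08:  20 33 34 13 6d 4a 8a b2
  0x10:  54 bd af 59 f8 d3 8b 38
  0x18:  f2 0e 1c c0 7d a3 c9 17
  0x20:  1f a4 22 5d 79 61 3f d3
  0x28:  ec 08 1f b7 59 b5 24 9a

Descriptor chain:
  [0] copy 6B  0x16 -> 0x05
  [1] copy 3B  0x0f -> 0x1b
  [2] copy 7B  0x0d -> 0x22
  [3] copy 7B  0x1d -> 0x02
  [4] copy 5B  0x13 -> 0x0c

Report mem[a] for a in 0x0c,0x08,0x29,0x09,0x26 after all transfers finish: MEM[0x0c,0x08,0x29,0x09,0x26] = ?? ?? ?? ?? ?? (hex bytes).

MEM[0x0c,0x08,0x29,0x09,0x26] = 59 8a 08 1c bd

D0: mem[0x05..0x0a] <- [8b 38 f2 0e 1c c0]
D1: mem[0x1b..0x1d] <- [b2 54 bd]
D2: mem[0x22..0x28] <- [4a 8a b2 54 bd af 59]
D3: mem[0x02..0x08] <- [bd c9 17 1f a4 4a 8a]
D4: mem[0x0c..0x10] <- [59 f8 d3 8b 38]
query mem[0x0c]=0x59, mem[0x08]=0x8a, mem[0x29]=0x08, mem[0x09]=0x1c, mem[0x26]=0xbd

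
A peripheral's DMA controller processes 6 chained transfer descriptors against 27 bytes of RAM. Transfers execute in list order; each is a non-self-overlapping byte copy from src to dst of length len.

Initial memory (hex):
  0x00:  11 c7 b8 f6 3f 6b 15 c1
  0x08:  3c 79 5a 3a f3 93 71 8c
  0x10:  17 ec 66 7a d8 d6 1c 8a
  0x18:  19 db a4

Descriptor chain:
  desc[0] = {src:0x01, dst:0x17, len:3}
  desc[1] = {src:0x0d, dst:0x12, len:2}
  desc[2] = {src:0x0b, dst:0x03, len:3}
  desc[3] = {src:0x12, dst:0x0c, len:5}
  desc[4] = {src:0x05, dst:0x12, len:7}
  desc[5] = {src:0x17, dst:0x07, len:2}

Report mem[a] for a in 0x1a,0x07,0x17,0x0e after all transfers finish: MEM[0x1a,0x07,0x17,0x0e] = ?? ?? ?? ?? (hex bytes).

#0 dst[0x17+3] := {0xc7,0xb8,0xf6}
#1 dst[0x12+2] := {0x93,0x71}
#2 dst[0x03+3] := {0x3a,0xf3,0x93}
#3 dst[0x0c+5] := {0x93,0x71,0xd8,0xd6,0x1c}
#4 dst[0x12+7] := {0x93,0x15,0xc1,0x3c,0x79,0x5a,0x3a}
#5 dst[0x07+2] := {0x5a,0x3a}
query mem[0x1a]=0xa4, mem[0x07]=0x5a, mem[0x17]=0x5a, mem[0x0e]=0xd8

MEM[0x1a,0x07,0x17,0x0e] = a4 5a 5a d8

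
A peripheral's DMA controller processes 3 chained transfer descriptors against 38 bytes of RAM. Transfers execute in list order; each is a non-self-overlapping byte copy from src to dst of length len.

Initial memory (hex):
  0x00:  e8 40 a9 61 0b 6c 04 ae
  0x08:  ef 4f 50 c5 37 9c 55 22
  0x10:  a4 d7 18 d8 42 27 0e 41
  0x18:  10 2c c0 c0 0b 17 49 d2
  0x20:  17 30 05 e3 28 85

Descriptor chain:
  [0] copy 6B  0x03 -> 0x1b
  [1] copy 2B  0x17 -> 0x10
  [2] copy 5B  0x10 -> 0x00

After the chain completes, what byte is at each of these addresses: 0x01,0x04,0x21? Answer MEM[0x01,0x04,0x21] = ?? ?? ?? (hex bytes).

MEM[0x01,0x04,0x21] = 10 42 30

#0 dst[0x1b+6] := {0x61,0x0b,0x6c,0x04,0xae,0xef}
#1 dst[0x10+2] := {0x41,0x10}
#2 dst[0x00+5] := {0x41,0x10,0x18,0xd8,0x42}
query mem[0x01]=0x10, mem[0x04]=0x42, mem[0x21]=0x30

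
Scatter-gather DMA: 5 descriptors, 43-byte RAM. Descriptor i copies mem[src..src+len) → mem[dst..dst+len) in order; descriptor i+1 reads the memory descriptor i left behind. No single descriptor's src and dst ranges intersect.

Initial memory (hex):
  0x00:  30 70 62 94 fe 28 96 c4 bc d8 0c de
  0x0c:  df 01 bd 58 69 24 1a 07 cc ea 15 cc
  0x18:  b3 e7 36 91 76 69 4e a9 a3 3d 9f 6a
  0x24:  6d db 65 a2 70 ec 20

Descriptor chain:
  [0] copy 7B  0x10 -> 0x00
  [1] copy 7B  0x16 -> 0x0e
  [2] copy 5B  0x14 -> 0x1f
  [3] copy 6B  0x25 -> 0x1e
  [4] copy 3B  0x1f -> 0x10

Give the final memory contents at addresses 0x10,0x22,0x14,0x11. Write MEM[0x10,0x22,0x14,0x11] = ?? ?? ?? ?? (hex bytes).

[0] 0x10->0x00 len=7 : 69 24 1a 07 cc ea 15
[1] 0x16->0x0e len=7 : 15 cc b3 e7 36 91 76
[2] 0x14->0x1f len=5 : 76 ea 15 cc b3
[3] 0x25->0x1e len=6 : db 65 a2 70 ec 20
[4] 0x1f->0x10 len=3 : 65 a2 70
query mem[0x10]=0x65, mem[0x22]=0xec, mem[0x14]=0x76, mem[0x11]=0xa2

MEM[0x10,0x22,0x14,0x11] = 65 ec 76 a2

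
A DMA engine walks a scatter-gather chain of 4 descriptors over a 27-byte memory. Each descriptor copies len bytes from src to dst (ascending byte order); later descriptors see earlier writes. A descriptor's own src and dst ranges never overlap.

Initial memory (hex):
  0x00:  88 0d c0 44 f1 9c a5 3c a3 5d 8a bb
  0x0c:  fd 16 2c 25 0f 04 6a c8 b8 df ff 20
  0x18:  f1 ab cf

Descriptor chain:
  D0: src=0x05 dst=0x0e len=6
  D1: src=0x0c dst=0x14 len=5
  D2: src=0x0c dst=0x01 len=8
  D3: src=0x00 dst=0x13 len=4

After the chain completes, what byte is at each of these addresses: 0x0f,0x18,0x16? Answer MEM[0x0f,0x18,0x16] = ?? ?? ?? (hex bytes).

MEM[0x0f,0x18,0x16] = a5 3c 9c

D0: mem[0x0e..0x13] <- [9c a5 3c a3 5d 8a]
D1: mem[0x14..0x18] <- [fd 16 9c a5 3c]
D2: mem[0x01..0x08] <- [fd 16 9c a5 3c a3 5d 8a]
D3: mem[0x13..0x16] <- [88 fd 16 9c]
query mem[0x0f]=0xa5, mem[0x18]=0x3c, mem[0x16]=0x9c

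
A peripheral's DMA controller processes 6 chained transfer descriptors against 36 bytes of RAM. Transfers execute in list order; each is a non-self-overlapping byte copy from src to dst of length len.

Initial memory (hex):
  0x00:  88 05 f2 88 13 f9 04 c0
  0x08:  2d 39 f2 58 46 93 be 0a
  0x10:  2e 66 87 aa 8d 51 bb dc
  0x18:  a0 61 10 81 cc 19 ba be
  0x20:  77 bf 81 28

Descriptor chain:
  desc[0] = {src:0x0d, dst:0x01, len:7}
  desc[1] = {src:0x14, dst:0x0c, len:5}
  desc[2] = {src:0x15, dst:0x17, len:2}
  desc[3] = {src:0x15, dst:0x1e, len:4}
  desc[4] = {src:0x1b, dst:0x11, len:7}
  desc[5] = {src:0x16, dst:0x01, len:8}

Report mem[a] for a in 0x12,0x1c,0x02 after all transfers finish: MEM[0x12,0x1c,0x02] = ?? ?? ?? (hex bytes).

MEM[0x12,0x1c,0x02] = cc cc bb

D0: mem[0x01..0x07] <- [93 be 0a 2e 66 87 aa]
D1: mem[0x0c..0x10] <- [8d 51 bb dc a0]
D2: mem[0x17..0x18] <- [51 bb]
D3: mem[0x1e..0x21] <- [51 bb 51 bb]
D4: mem[0x11..0x17] <- [81 cc 19 51 bb 51 bb]
D5: mem[0x01..0x08] <- [51 bb bb 61 10 81 cc 19]
query mem[0x12]=0xcc, mem[0x1c]=0xcc, mem[0x02]=0xbb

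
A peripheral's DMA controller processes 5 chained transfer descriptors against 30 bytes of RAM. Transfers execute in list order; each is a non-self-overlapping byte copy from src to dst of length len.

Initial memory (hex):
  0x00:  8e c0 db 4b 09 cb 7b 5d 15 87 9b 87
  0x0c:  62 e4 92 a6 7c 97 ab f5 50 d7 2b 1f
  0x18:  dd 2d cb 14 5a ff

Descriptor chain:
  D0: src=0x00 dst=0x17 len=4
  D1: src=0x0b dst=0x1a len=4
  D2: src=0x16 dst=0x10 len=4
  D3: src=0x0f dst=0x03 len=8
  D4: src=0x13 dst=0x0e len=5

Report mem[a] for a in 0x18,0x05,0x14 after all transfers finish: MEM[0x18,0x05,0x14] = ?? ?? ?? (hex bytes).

#0 dst[0x17+4] := {0x8e,0xc0,0xdb,0x4b}
#1 dst[0x1a+4] := {0x87,0x62,0xe4,0x92}
#2 dst[0x10+4] := {0x2b,0x8e,0xc0,0xdb}
#3 dst[0x03+8] := {0xa6,0x2b,0x8e,0xc0,0xdb,0x50,0xd7,0x2b}
#4 dst[0x0e+5] := {0xdb,0x50,0xd7,0x2b,0x8e}
query mem[0x18]=0xc0, mem[0x05]=0x8e, mem[0x14]=0x50

MEM[0x18,0x05,0x14] = c0 8e 50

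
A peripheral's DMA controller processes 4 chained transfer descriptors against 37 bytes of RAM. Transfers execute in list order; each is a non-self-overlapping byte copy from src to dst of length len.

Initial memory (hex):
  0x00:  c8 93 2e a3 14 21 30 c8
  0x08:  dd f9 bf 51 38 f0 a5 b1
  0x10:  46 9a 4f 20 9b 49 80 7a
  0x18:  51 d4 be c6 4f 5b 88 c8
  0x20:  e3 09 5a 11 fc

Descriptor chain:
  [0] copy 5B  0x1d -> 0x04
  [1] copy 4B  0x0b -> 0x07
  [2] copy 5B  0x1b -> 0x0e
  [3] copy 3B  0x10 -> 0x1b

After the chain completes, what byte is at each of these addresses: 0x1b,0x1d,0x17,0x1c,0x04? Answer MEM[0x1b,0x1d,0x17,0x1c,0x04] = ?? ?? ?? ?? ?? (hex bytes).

MEM[0x1b,0x1d,0x17,0x1c,0x04] = 5b c8 7a 88 5b

  after D0: wrote 5B at 0x04 = 5b88c8e309
  after D1: wrote 4B at 0x07 = 5138f0a5
  after D2: wrote 5B at 0x0e = c64f5b88c8
  after D3: wrote 3B at 0x1b = 5b88c8
query mem[0x1b]=0x5b, mem[0x1d]=0xc8, mem[0x17]=0x7a, mem[0x1c]=0x88, mem[0x04]=0x5b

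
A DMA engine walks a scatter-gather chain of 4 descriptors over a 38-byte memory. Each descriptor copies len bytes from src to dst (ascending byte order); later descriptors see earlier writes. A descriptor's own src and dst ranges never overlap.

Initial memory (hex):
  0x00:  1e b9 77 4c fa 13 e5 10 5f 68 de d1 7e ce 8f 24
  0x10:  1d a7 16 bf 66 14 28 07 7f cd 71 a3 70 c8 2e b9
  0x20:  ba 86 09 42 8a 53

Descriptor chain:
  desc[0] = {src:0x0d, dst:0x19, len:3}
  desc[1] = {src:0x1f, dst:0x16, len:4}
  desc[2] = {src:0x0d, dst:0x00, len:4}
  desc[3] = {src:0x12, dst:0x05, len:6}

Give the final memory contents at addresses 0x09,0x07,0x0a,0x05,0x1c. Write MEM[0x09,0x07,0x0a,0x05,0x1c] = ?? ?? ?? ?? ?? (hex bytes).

MEM[0x09,0x07,0x0a,0x05,0x1c] = b9 66 ba 16 70

D0: mem[0x19..0x1b] <- [ce 8f 24]
D1: mem[0x16..0x19] <- [b9 ba 86 09]
D2: mem[0x00..0x03] <- [ce 8f 24 1d]
D3: mem[0x05..0x0a] <- [16 bf 66 14 b9 ba]
query mem[0x09]=0xb9, mem[0x07]=0x66, mem[0x0a]=0xba, mem[0x05]=0x16, mem[0x1c]=0x70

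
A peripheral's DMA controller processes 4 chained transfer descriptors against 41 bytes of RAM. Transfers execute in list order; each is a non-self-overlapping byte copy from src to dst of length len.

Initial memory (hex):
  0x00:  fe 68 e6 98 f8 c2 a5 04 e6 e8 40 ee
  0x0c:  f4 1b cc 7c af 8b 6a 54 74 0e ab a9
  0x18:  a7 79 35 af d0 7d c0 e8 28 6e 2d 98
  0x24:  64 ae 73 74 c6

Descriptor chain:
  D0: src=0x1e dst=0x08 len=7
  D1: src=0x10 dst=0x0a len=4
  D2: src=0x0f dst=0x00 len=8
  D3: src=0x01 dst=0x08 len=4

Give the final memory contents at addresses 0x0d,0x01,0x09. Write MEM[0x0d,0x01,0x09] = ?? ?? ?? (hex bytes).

MEM[0x0d,0x01,0x09] = 54 af 8b

D0: mem[0x08..0x0e] <- [c0 e8 28 6e 2d 98 64]
D1: mem[0x0a..0x0d] <- [af 8b 6a 54]
D2: mem[0x00..0x07] <- [7c af 8b 6a 54 74 0e ab]
D3: mem[0x08..0x0b] <- [af 8b 6a 54]
query mem[0x0d]=0x54, mem[0x01]=0xaf, mem[0x09]=0x8b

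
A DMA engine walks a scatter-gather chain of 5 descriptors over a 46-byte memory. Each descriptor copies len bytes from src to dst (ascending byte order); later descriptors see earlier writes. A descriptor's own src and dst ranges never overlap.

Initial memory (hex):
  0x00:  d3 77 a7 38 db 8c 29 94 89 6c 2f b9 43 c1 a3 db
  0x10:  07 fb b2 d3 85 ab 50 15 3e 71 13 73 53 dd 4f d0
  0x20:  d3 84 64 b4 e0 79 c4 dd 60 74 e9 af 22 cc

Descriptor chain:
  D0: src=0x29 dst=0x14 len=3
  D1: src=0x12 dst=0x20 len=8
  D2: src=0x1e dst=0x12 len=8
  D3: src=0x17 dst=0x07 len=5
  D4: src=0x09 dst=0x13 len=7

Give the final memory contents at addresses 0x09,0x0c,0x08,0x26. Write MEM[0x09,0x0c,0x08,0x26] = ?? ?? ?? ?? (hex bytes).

MEM[0x09,0x0c,0x08,0x26] = 15 43 af 3e

  after D0: wrote 3B at 0x14 = 74e9af
  after D1: wrote 8B at 0x20 = b2d374e9af153e71
  after D2: wrote 8B at 0x12 = 4fd0b2d374e9af15
  after D3: wrote 5B at 0x07 = e9af151373
  after D4: wrote 7B at 0x13 = 15137343c1a3db
query mem[0x09]=0x15, mem[0x0c]=0x43, mem[0x08]=0xaf, mem[0x26]=0x3e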